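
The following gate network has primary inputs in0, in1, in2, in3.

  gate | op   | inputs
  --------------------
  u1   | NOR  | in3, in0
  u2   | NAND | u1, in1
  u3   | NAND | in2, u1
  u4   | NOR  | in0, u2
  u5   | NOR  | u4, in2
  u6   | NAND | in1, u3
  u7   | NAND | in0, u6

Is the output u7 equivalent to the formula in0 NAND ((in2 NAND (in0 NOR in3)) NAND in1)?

Yes

u1 = in3 NOR in0
u3 = in2 NAND u1 = in2 NAND (in3 NOR in0)
u6 = in1 NAND u3 = in1 NAND (in2 NAND (in3 NOR in0))
u7 = in0 NAND u6 = in0 NAND (in1 NAND (in2 NAND (in3 NOR in0)))
At in0=1, in1=0, in2=0, in3=0: circuit gives 0, formula gives 0.
At in0=0, in1=0, in2=0, in3=0: circuit gives 1, formula gives 1.
Agrees on all 16 inputs.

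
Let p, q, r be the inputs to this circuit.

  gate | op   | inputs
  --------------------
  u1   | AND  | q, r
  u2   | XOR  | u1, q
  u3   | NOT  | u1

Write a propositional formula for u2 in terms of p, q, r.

(q AND r) XOR q

u1 = q AND r
u2 = u1 XOR q = (q AND r) XOR q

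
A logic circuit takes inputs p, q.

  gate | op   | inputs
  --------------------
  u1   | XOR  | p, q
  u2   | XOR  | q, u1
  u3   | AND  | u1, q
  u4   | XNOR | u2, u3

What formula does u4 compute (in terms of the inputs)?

(q XOR (p XOR q)) XNOR ((p XOR q) AND q)

u1 = p XOR q
u2 = q XOR u1 = q XOR (p XOR q)
u3 = u1 AND q = (p XOR q) AND q
u4 = u2 XNOR u3 = (q XOR (p XOR q)) XNOR ((p XOR q) AND q)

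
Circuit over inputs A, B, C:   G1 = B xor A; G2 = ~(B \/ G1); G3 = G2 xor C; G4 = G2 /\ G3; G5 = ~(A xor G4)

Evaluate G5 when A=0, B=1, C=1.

1

G1 = 1 xor 0 = 1
G2 = ~(1 \/ 1) = 0
G3 = 0 xor 1 = 1
G4 = 0 /\ 1 = 0
G5 = ~(0 xor 0) = 1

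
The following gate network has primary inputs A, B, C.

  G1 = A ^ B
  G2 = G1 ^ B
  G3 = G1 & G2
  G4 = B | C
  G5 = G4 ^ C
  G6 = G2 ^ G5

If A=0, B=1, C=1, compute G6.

G1 = 0 ^ 1 = 1
G2 = 1 ^ 1 = 0
G4 = 1 | 1 = 1
G5 = 1 ^ 1 = 0
G6 = 0 ^ 0 = 0

0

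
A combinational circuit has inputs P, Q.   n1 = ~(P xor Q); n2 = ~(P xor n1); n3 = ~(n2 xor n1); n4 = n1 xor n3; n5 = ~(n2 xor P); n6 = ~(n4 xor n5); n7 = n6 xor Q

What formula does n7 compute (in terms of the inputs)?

(~(((~(P xor Q)) xor (~((~(P xor (~(P xor Q)))) xor (~(P xor Q))))) xor (~((~(P xor (~(P xor Q)))) xor P)))) xor Q

n1 = ~(P xor Q)
n2 = ~(P xor n1) = ~(P xor (~(P xor Q)))
n3 = ~(n2 xor n1) = ~((~(P xor (~(P xor Q)))) xor (~(P xor Q)))
n4 = n1 xor n3 = (~(P xor Q)) xor (~((~(P xor (~(P xor Q)))) xor (~(P xor Q))))
n5 = ~(n2 xor P) = ~((~(P xor (~(P xor Q)))) xor P)
n6 = ~(n4 xor n5) = ~(((~(P xor Q)) xor (~((~(P xor (~(P xor Q)))) xor (~(P xor Q))))) xor (~((~(P xor (~(P xor Q)))) xor P)))
n7 = n6 xor Q = (~(((~(P xor Q)) xor (~((~(P xor (~(P xor Q)))) xor (~(P xor Q))))) xor (~((~(P xor (~(P xor Q)))) xor P)))) xor Q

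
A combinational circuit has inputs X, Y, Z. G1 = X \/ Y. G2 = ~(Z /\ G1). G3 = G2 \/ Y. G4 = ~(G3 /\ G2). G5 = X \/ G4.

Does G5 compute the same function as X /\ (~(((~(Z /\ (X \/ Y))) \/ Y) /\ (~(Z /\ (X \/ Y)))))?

No

G1 = X \/ Y
G2 = ~(Z /\ G1) = ~(Z /\ (X \/ Y))
G3 = G2 \/ Y = (~(Z /\ (X \/ Y))) \/ Y
G4 = ~(G3 /\ G2) = ~(((~(Z /\ (X \/ Y))) \/ Y) /\ (~(Z /\ (X \/ Y))))
G5 = X \/ G4 = X \/ (~(((~(Z /\ (X \/ Y))) \/ Y) /\ (~(Z /\ (X \/ Y)))))
At X=0, Y=1, Z=1: circuit gives 1, formula gives 0.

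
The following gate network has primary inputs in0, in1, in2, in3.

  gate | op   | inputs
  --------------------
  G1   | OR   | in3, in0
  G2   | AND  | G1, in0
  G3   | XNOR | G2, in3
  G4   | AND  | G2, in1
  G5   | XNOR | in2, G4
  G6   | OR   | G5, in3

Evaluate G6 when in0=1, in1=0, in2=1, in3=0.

G1 = 0 OR 1 = 1
G2 = 1 AND 1 = 1
G4 = 1 AND 0 = 0
G5 = 1 XNOR 0 = 0
G6 = 0 OR 0 = 0

0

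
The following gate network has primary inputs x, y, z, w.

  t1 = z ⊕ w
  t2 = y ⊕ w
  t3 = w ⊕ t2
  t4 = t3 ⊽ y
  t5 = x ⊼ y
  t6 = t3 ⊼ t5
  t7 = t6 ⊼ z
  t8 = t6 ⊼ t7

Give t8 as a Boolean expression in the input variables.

((w ⊕ (y ⊕ w)) ⊼ (x ⊼ y)) ⊼ (((w ⊕ (y ⊕ w)) ⊼ (x ⊼ y)) ⊼ z)

t2 = y ⊕ w
t3 = w ⊕ t2 = w ⊕ (y ⊕ w)
t5 = x ⊼ y
t6 = t3 ⊼ t5 = (w ⊕ (y ⊕ w)) ⊼ (x ⊼ y)
t7 = t6 ⊼ z = ((w ⊕ (y ⊕ w)) ⊼ (x ⊼ y)) ⊼ z
t8 = t6 ⊼ t7 = ((w ⊕ (y ⊕ w)) ⊼ (x ⊼ y)) ⊼ (((w ⊕ (y ⊕ w)) ⊼ (x ⊼ y)) ⊼ z)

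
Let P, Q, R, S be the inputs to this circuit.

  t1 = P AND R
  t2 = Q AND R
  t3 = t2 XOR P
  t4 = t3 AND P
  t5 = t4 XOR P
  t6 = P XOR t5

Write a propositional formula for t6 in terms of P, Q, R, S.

t2 = Q AND R
t3 = t2 XOR P = (Q AND R) XOR P
t4 = t3 AND P = ((Q AND R) XOR P) AND P
t5 = t4 XOR P = (((Q AND R) XOR P) AND P) XOR P
t6 = P XOR t5 = P XOR ((((Q AND R) XOR P) AND P) XOR P)

P XOR ((((Q AND R) XOR P) AND P) XOR P)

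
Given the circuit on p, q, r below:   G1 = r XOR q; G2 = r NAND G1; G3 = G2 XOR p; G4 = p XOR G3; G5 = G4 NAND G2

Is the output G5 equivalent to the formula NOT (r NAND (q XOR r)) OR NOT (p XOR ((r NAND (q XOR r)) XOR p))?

Yes

G1 = r XOR q
G2 = r NAND G1 = r NAND (r XOR q)
G3 = G2 XOR p = (r NAND (r XOR q)) XOR p
G4 = p XOR G3 = p XOR ((r NAND (r XOR q)) XOR p)
G5 = G4 NAND G2 = (p XOR ((r NAND (r XOR q)) XOR p)) NAND (r NAND (r XOR q))
At p=0, q=0, r=0: circuit gives 0, formula gives 0.
At p=0, q=0, r=1: circuit gives 1, formula gives 1.
Agrees on all 8 inputs.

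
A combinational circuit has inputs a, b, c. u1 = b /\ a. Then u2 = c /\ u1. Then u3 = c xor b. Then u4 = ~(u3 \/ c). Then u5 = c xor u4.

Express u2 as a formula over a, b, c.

c /\ (b /\ a)

u1 = b /\ a
u2 = c /\ u1 = c /\ (b /\ a)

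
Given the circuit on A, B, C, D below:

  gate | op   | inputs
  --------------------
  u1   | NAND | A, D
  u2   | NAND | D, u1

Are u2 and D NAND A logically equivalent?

No

u1 = A NAND D
u2 = D NAND u1 = D NAND (A NAND D)
At A=0, B=0, C=0, D=1: circuit gives 0, formula gives 1.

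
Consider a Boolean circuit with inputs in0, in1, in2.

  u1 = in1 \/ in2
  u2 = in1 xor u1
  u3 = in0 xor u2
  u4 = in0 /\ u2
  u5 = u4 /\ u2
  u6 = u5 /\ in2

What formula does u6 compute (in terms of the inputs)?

((in0 /\ (in1 xor (in1 \/ in2))) /\ (in1 xor (in1 \/ in2))) /\ in2

u1 = in1 \/ in2
u2 = in1 xor u1 = in1 xor (in1 \/ in2)
u4 = in0 /\ u2 = in0 /\ (in1 xor (in1 \/ in2))
u5 = u4 /\ u2 = (in0 /\ (in1 xor (in1 \/ in2))) /\ (in1 xor (in1 \/ in2))
u6 = u5 /\ in2 = ((in0 /\ (in1 xor (in1 \/ in2))) /\ (in1 xor (in1 \/ in2))) /\ in2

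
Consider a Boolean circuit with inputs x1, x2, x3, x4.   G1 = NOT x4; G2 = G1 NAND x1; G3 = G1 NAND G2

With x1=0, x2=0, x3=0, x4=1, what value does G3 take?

G1 = NOT 1 = 0
G2 = 0 NAND 0 = 1
G3 = 0 NAND 1 = 1

1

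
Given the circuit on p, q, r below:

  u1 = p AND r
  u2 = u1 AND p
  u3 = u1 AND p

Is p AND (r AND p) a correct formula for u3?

u1 = p AND r
u3 = u1 AND p = (p AND r) AND p
At p=0, q=0, r=0: circuit gives 0, formula gives 0.
At p=1, q=0, r=1: circuit gives 1, formula gives 1.
Agrees on all 8 inputs.

Yes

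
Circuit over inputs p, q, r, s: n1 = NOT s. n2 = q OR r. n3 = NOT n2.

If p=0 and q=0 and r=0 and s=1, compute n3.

1

n2 = 0 OR 0 = 0
n3 = NOT 0 = 1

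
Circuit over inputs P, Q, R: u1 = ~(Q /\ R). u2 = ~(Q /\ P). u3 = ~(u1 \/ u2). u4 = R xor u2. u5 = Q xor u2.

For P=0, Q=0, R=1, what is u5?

1

u2 = ~(0 /\ 0) = 1
u5 = 0 xor 1 = 1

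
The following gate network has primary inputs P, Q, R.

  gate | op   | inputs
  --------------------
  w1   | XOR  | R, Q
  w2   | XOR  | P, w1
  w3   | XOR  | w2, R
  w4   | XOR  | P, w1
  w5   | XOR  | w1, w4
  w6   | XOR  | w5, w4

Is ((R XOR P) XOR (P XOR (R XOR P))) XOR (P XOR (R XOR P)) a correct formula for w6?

No

w1 = R XOR Q
w4 = P XOR w1 = P XOR (R XOR Q)
w5 = w1 XOR w4 = (R XOR Q) XOR (P XOR (R XOR Q))
w6 = w5 XOR w4 = ((R XOR Q) XOR (P XOR (R XOR Q))) XOR (P XOR (R XOR Q))
At P=0, Q=1, R=0: circuit gives 1, formula gives 0.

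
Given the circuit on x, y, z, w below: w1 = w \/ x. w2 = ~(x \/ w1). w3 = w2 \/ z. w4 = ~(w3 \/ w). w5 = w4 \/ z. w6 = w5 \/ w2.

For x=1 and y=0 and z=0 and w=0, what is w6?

w1 = 0 \/ 1 = 1
w2 = ~(1 \/ 1) = 0
w3 = 0 \/ 0 = 0
w4 = ~(0 \/ 0) = 1
w5 = 1 \/ 0 = 1
w6 = 1 \/ 0 = 1

1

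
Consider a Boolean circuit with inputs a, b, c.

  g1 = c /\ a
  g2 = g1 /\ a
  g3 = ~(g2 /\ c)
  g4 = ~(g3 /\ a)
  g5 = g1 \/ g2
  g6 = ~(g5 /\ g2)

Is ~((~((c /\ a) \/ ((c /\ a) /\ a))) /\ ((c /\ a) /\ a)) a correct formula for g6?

No

g1 = c /\ a
g2 = g1 /\ a = (c /\ a) /\ a
g5 = g1 \/ g2 = (c /\ a) \/ ((c /\ a) /\ a)
g6 = ~(g5 /\ g2) = ~(((c /\ a) \/ ((c /\ a) /\ a)) /\ ((c /\ a) /\ a))
At a=1, b=0, c=1: circuit gives 0, formula gives 1.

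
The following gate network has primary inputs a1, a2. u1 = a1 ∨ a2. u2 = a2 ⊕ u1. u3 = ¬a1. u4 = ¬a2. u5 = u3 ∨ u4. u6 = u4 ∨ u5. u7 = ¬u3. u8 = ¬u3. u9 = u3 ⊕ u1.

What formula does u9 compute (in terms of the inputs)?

¬a1 ⊕ (a1 ∨ a2)

u1 = a1 ∨ a2
u3 = ¬a1
u9 = u3 ⊕ u1 = ¬a1 ⊕ (a1 ∨ a2)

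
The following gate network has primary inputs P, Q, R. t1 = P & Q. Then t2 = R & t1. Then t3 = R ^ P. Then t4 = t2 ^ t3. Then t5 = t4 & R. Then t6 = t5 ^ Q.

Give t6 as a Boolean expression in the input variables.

(((R & (P & Q)) ^ (R ^ P)) & R) ^ Q

t1 = P & Q
t2 = R & t1 = R & (P & Q)
t3 = R ^ P
t4 = t2 ^ t3 = (R & (P & Q)) ^ (R ^ P)
t5 = t4 & R = ((R & (P & Q)) ^ (R ^ P)) & R
t6 = t5 ^ Q = (((R & (P & Q)) ^ (R ^ P)) & R) ^ Q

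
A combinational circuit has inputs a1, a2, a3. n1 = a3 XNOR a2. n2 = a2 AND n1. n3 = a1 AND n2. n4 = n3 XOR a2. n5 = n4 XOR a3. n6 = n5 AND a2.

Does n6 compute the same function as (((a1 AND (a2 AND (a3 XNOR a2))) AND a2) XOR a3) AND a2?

No

n1 = a3 XNOR a2
n2 = a2 AND n1 = a2 AND (a3 XNOR a2)
n3 = a1 AND n2 = a1 AND (a2 AND (a3 XNOR a2))
n4 = n3 XOR a2 = (a1 AND (a2 AND (a3 XNOR a2))) XOR a2
n5 = n4 XOR a3 = ((a1 AND (a2 AND (a3 XNOR a2))) XOR a2) XOR a3
n6 = n5 AND a2 = (((a1 AND (a2 AND (a3 XNOR a2))) XOR a2) XOR a3) AND a2
At a1=0, a2=1, a3=0: circuit gives 1, formula gives 0.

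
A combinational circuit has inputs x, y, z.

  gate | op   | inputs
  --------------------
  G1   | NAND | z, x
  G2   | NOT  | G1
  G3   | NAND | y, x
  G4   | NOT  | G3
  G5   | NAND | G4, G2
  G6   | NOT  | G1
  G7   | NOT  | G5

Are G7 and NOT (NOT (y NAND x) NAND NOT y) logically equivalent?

No

G1 = z NAND x
G2 = NOT G1 = NOT (z NAND x)
G3 = y NAND x
G4 = NOT G3 = NOT (y NAND x)
G5 = G4 NAND G2 = NOT (y NAND x) NAND NOT (z NAND x)
G7 = NOT G5 = NOT (NOT (y NAND x) NAND NOT (z NAND x))
At x=1, y=1, z=1: circuit gives 1, formula gives 0.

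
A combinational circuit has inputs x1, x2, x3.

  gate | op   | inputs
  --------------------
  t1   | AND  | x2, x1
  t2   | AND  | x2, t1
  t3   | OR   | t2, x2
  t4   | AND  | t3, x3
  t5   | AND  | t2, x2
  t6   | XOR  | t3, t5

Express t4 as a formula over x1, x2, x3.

((x2 AND (x2 AND x1)) OR x2) AND x3

t1 = x2 AND x1
t2 = x2 AND t1 = x2 AND (x2 AND x1)
t3 = t2 OR x2 = (x2 AND (x2 AND x1)) OR x2
t4 = t3 AND x3 = ((x2 AND (x2 AND x1)) OR x2) AND x3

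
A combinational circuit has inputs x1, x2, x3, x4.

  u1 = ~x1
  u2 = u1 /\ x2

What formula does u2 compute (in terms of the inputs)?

~x1 /\ x2

u1 = ~x1
u2 = u1 /\ x2 = ~x1 /\ x2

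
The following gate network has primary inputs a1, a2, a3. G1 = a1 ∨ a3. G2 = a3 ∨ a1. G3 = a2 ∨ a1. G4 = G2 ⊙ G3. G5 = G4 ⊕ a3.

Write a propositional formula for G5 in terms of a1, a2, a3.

((a3 ∨ a1) ⊙ (a2 ∨ a1)) ⊕ a3

G2 = a3 ∨ a1
G3 = a2 ∨ a1
G4 = G2 ⊙ G3 = (a3 ∨ a1) ⊙ (a2 ∨ a1)
G5 = G4 ⊕ a3 = ((a3 ∨ a1) ⊙ (a2 ∨ a1)) ⊕ a3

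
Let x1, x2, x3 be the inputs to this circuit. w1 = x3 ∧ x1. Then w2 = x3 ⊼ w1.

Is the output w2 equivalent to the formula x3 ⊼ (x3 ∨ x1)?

w1 = x3 ∧ x1
w2 = x3 ⊼ w1 = x3 ⊼ (x3 ∧ x1)
At x1=0, x2=0, x3=1: circuit gives 1, formula gives 0.

No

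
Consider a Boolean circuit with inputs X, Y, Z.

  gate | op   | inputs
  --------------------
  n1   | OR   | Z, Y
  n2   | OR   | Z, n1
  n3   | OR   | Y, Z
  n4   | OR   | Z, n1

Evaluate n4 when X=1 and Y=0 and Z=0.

n1 = 0 OR 0 = 0
n4 = 0 OR 0 = 0

0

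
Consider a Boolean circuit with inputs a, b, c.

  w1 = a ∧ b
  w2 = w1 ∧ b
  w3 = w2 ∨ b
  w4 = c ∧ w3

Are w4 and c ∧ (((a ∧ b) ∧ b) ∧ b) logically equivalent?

w1 = a ∧ b
w2 = w1 ∧ b = (a ∧ b) ∧ b
w3 = w2 ∨ b = ((a ∧ b) ∧ b) ∨ b
w4 = c ∧ w3 = c ∧ (((a ∧ b) ∧ b) ∨ b)
At a=0, b=1, c=1: circuit gives 1, formula gives 0.

No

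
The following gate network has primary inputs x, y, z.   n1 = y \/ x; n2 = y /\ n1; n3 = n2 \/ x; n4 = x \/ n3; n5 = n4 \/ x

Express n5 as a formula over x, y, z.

n1 = y \/ x
n2 = y /\ n1 = y /\ (y \/ x)
n3 = n2 \/ x = (y /\ (y \/ x)) \/ x
n4 = x \/ n3 = x \/ ((y /\ (y \/ x)) \/ x)
n5 = n4 \/ x = (x \/ ((y /\ (y \/ x)) \/ x)) \/ x

(x \/ ((y /\ (y \/ x)) \/ x)) \/ x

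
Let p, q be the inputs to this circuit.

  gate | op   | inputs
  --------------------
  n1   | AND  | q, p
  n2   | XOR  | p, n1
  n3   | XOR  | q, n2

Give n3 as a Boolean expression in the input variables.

q XOR (p XOR (q AND p))

n1 = q AND p
n2 = p XOR n1 = p XOR (q AND p)
n3 = q XOR n2 = q XOR (p XOR (q AND p))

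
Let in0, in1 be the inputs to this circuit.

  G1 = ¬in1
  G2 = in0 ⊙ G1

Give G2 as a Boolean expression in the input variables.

G1 = ¬in1
G2 = in0 ⊙ G1 = in0 ⊙ ¬in1

in0 ⊙ ¬in1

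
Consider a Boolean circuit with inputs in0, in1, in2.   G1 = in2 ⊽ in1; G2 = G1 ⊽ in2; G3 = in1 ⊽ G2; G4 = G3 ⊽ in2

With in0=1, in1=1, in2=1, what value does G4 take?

G1 = 1 ⊽ 1 = 0
G2 = 0 ⊽ 1 = 0
G3 = 1 ⊽ 0 = 0
G4 = 0 ⊽ 1 = 0

0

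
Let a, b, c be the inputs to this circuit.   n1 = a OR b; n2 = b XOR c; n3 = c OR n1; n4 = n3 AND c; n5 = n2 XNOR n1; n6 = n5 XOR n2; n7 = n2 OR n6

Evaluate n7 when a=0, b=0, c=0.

1

n1 = 0 OR 0 = 0
n2 = 0 XOR 0 = 0
n5 = 0 XNOR 0 = 1
n6 = 1 XOR 0 = 1
n7 = 0 OR 1 = 1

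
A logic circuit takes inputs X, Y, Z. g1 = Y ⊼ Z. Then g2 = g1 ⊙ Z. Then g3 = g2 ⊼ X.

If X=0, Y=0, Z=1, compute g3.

1

g1 = 0 ⊼ 1 = 1
g2 = 1 ⊙ 1 = 1
g3 = 1 ⊼ 0 = 1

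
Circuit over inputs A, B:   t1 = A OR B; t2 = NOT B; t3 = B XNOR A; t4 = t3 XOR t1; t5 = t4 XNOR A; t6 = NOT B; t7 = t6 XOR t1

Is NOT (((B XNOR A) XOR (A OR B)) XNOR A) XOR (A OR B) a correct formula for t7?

No

t1 = A OR B
t6 = NOT B
t7 = t6 XOR t1 = NOT B XOR (A OR B)
At A=0, B=1: circuit gives 1, formula gives 0.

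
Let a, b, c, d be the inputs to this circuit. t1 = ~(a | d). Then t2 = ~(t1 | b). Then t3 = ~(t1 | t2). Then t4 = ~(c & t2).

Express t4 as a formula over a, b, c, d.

~(c & (~((~(a | d)) | b)))

t1 = ~(a | d)
t2 = ~(t1 | b) = ~((~(a | d)) | b)
t4 = ~(c & t2) = ~(c & (~((~(a | d)) | b)))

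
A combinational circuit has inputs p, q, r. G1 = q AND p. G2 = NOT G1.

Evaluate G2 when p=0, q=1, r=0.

1

G1 = 1 AND 0 = 0
G2 = NOT 0 = 1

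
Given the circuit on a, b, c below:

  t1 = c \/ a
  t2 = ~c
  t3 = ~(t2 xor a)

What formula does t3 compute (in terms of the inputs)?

t2 = ~c
t3 = ~(t2 xor a) = ~(~c xor a)

~(~c xor a)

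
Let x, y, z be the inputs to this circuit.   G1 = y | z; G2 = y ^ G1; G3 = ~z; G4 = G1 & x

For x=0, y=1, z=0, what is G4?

0

G1 = 1 | 0 = 1
G4 = 1 & 0 = 0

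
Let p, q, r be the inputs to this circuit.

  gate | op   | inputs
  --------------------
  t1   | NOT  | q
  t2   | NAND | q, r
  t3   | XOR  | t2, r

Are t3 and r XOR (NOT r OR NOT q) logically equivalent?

t2 = q NAND r
t3 = t2 XOR r = (q NAND r) XOR r
At p=0, q=0, r=1: circuit gives 0, formula gives 0.
At p=0, q=0, r=0: circuit gives 1, formula gives 1.
Agrees on all 8 inputs.

Yes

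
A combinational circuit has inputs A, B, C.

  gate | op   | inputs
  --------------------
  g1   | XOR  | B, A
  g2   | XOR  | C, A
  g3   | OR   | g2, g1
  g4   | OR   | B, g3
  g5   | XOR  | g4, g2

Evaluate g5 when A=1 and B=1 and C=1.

g1 = 1 XOR 1 = 0
g2 = 1 XOR 1 = 0
g3 = 0 OR 0 = 0
g4 = 1 OR 0 = 1
g5 = 1 XOR 0 = 1

1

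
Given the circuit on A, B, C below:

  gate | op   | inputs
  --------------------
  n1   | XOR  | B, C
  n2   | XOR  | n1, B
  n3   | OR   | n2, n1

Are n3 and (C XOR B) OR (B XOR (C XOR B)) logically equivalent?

Yes

n1 = B XOR C
n2 = n1 XOR B = (B XOR C) XOR B
n3 = n2 OR n1 = ((B XOR C) XOR B) OR (B XOR C)
At A=0, B=0, C=0: circuit gives 0, formula gives 0.
At A=0, B=0, C=1: circuit gives 1, formula gives 1.
Agrees on all 8 inputs.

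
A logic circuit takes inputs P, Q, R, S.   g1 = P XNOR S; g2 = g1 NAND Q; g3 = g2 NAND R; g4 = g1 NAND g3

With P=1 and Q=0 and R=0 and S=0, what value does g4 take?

g1 = 1 XNOR 0 = 0
g2 = 0 NAND 0 = 1
g3 = 1 NAND 0 = 1
g4 = 0 NAND 1 = 1

1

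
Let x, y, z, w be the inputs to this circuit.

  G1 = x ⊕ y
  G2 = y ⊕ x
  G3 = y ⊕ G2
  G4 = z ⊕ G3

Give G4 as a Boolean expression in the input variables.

z ⊕ (y ⊕ (y ⊕ x))

G2 = y ⊕ x
G3 = y ⊕ G2 = y ⊕ (y ⊕ x)
G4 = z ⊕ G3 = z ⊕ (y ⊕ (y ⊕ x))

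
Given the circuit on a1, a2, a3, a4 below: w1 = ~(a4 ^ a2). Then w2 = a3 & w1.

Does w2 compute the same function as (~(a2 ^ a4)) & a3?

w1 = ~(a4 ^ a2)
w2 = a3 & w1 = a3 & (~(a4 ^ a2))
At a1=0, a2=0, a3=0, a4=0: circuit gives 0, formula gives 0.
At a1=0, a2=0, a3=1, a4=0: circuit gives 1, formula gives 1.
Agrees on all 16 inputs.

Yes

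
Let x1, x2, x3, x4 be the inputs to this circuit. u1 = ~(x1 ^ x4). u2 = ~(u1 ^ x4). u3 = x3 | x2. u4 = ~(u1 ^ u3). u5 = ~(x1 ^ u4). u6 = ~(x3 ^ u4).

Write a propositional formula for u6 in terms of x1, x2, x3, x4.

u1 = ~(x1 ^ x4)
u3 = x3 | x2
u4 = ~(u1 ^ u3) = ~((~(x1 ^ x4)) ^ (x3 | x2))
u6 = ~(x3 ^ u4) = ~(x3 ^ (~((~(x1 ^ x4)) ^ (x3 | x2))))

~(x3 ^ (~((~(x1 ^ x4)) ^ (x3 | x2))))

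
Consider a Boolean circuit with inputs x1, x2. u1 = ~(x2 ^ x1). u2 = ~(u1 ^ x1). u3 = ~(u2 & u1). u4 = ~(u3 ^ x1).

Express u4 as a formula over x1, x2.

~((~((~((~(x2 ^ x1)) ^ x1)) & (~(x2 ^ x1)))) ^ x1)

u1 = ~(x2 ^ x1)
u2 = ~(u1 ^ x1) = ~((~(x2 ^ x1)) ^ x1)
u3 = ~(u2 & u1) = ~((~((~(x2 ^ x1)) ^ x1)) & (~(x2 ^ x1)))
u4 = ~(u3 ^ x1) = ~((~((~((~(x2 ^ x1)) ^ x1)) & (~(x2 ^ x1)))) ^ x1)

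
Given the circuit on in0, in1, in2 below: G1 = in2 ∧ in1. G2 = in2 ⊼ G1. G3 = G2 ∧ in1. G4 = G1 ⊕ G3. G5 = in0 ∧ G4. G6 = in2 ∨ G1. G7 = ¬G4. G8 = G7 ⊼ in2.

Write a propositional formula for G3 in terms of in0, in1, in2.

G1 = in2 ∧ in1
G2 = in2 ⊼ G1 = in2 ⊼ (in2 ∧ in1)
G3 = G2 ∧ in1 = (in2 ⊼ (in2 ∧ in1)) ∧ in1

(in2 ⊼ (in2 ∧ in1)) ∧ in1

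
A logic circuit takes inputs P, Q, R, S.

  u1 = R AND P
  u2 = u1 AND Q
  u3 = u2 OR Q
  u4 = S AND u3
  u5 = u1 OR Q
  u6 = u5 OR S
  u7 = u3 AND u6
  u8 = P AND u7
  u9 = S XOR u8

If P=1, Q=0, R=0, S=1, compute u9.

1

u1 = 0 AND 1 = 0
u2 = 0 AND 0 = 0
u3 = 0 OR 0 = 0
u5 = 0 OR 0 = 0
u6 = 0 OR 1 = 1
u7 = 0 AND 1 = 0
u8 = 1 AND 0 = 0
u9 = 1 XOR 0 = 1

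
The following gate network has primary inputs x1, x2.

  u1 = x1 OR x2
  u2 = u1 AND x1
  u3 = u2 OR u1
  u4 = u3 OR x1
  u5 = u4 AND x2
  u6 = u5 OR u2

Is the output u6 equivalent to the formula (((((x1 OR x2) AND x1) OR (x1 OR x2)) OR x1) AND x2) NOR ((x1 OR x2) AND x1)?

u1 = x1 OR x2
u2 = u1 AND x1 = (x1 OR x2) AND x1
u3 = u2 OR u1 = ((x1 OR x2) AND x1) OR (x1 OR x2)
u4 = u3 OR x1 = (((x1 OR x2) AND x1) OR (x1 OR x2)) OR x1
u5 = u4 AND x2 = ((((x1 OR x2) AND x1) OR (x1 OR x2)) OR x1) AND x2
u6 = u5 OR u2 = (((((x1 OR x2) AND x1) OR (x1 OR x2)) OR x1) AND x2) OR ((x1 OR x2) AND x1)
At x1=0, x2=0: circuit gives 0, formula gives 1.

No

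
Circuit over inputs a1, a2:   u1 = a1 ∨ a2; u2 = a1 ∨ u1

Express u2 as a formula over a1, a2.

u1 = a1 ∨ a2
u2 = a1 ∨ u1 = a1 ∨ (a1 ∨ a2)

a1 ∨ (a1 ∨ a2)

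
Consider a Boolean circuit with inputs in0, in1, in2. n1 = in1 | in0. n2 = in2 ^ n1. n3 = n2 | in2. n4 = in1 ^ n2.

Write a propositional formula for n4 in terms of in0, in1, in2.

in1 ^ (in2 ^ (in1 | in0))

n1 = in1 | in0
n2 = in2 ^ n1 = in2 ^ (in1 | in0)
n4 = in1 ^ n2 = in1 ^ (in2 ^ (in1 | in0))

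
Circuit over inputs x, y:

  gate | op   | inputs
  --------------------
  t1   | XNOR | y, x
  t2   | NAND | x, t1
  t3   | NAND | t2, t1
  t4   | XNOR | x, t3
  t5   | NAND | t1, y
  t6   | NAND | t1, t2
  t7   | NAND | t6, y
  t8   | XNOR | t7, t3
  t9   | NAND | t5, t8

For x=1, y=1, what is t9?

t1 = 1 XNOR 1 = 1
t2 = 1 NAND 1 = 0
t3 = 0 NAND 1 = 1
t5 = 1 NAND 1 = 0
t6 = 1 NAND 0 = 1
t7 = 1 NAND 1 = 0
t8 = 0 XNOR 1 = 0
t9 = 0 NAND 0 = 1

1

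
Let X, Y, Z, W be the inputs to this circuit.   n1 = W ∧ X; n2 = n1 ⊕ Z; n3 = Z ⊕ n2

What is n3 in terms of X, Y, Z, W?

Z ⊕ ((W ∧ X) ⊕ Z)

n1 = W ∧ X
n2 = n1 ⊕ Z = (W ∧ X) ⊕ Z
n3 = Z ⊕ n2 = Z ⊕ ((W ∧ X) ⊕ Z)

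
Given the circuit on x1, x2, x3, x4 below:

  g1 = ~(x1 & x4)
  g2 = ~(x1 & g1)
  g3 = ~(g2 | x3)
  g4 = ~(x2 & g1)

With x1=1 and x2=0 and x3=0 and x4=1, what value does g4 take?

g1 = ~(1 & 1) = 0
g4 = ~(0 & 0) = 1

1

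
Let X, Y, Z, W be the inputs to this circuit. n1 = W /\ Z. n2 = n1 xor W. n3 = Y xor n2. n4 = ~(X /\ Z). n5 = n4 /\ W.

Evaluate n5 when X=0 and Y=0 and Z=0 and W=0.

n4 = ~(0 /\ 0) = 1
n5 = 1 /\ 0 = 0

0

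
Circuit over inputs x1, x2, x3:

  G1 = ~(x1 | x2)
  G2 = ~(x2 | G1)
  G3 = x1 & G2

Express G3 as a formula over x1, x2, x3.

G1 = ~(x1 | x2)
G2 = ~(x2 | G1) = ~(x2 | (~(x1 | x2)))
G3 = x1 & G2 = x1 & (~(x2 | (~(x1 | x2))))

x1 & (~(x2 | (~(x1 | x2))))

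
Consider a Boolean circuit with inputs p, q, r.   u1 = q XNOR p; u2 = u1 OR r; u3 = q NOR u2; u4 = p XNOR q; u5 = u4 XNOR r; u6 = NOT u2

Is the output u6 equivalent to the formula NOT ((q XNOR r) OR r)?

No

u1 = q XNOR p
u2 = u1 OR r = (q XNOR p) OR r
u6 = NOT u2 = NOT ((q XNOR p) OR r)
At p=1, q=0, r=0: circuit gives 1, formula gives 0.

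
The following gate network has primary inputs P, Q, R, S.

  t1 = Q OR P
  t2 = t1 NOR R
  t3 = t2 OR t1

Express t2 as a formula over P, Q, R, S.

(Q OR P) NOR R

t1 = Q OR P
t2 = t1 NOR R = (Q OR P) NOR R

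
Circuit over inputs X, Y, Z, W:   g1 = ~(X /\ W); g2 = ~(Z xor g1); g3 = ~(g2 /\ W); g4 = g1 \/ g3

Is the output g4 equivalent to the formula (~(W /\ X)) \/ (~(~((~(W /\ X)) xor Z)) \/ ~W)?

Yes

g1 = ~(X /\ W)
g2 = ~(Z xor g1) = ~(Z xor (~(X /\ W)))
g3 = ~(g2 /\ W) = ~((~(Z xor (~(X /\ W)))) /\ W)
g4 = g1 \/ g3 = (~(X /\ W)) \/ (~((~(Z xor (~(X /\ W)))) /\ W))
At X=1, Y=0, Z=0, W=1: circuit gives 0, formula gives 0.
At X=0, Y=0, Z=0, W=0: circuit gives 1, formula gives 1.
Agrees on all 16 inputs.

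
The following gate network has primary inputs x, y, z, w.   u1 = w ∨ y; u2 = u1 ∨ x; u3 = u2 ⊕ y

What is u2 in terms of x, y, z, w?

(w ∨ y) ∨ x

u1 = w ∨ y
u2 = u1 ∨ x = (w ∨ y) ∨ x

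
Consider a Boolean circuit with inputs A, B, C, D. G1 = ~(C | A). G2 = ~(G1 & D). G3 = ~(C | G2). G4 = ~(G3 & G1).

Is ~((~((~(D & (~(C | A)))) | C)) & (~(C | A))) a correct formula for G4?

Yes

G1 = ~(C | A)
G2 = ~(G1 & D) = ~((~(C | A)) & D)
G3 = ~(C | G2) = ~(C | (~((~(C | A)) & D)))
G4 = ~(G3 & G1) = ~((~(C | (~((~(C | A)) & D)))) & (~(C | A)))
At A=0, B=0, C=0, D=1: circuit gives 0, formula gives 0.
At A=0, B=0, C=0, D=0: circuit gives 1, formula gives 1.
Agrees on all 16 inputs.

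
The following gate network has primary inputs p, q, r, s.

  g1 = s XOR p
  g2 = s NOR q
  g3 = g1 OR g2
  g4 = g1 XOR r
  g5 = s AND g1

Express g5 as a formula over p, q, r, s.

s AND (s XOR p)

g1 = s XOR p
g5 = s AND g1 = s AND (s XOR p)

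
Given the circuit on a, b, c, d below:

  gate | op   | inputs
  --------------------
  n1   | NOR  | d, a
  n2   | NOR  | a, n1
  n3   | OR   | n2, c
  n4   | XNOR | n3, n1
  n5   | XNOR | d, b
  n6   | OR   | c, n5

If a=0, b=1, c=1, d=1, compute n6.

n5 = 1 XNOR 1 = 1
n6 = 1 OR 1 = 1

1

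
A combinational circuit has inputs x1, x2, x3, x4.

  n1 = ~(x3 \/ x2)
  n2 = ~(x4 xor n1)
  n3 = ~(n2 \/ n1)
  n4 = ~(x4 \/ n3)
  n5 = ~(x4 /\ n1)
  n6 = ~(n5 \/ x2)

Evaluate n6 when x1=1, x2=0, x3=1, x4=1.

0

n1 = ~(1 \/ 0) = 0
n5 = ~(1 /\ 0) = 1
n6 = ~(1 \/ 0) = 0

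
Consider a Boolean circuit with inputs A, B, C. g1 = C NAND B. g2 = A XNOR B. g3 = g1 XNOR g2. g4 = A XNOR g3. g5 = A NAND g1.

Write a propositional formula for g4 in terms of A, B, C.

g1 = C NAND B
g2 = A XNOR B
g3 = g1 XNOR g2 = (C NAND B) XNOR (A XNOR B)
g4 = A XNOR g3 = A XNOR ((C NAND B) XNOR (A XNOR B))

A XNOR ((C NAND B) XNOR (A XNOR B))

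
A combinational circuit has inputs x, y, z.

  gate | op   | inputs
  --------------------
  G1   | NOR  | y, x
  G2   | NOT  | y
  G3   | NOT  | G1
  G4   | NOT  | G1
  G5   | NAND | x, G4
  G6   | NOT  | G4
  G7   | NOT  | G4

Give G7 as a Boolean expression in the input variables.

G1 = y NOR x
G4 = NOT G1 = NOT (y NOR x)
G7 = NOT G4 = NOT NOT (y NOR x)

NOT NOT (y NOR x)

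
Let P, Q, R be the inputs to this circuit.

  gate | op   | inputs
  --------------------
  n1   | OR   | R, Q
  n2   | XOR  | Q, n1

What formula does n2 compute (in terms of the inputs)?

Q XOR (R OR Q)

n1 = R OR Q
n2 = Q XOR n1 = Q XOR (R OR Q)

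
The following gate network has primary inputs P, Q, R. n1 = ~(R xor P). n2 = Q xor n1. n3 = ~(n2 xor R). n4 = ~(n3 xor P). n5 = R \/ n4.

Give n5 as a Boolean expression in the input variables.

R \/ (~((~((Q xor (~(R xor P))) xor R)) xor P))

n1 = ~(R xor P)
n2 = Q xor n1 = Q xor (~(R xor P))
n3 = ~(n2 xor R) = ~((Q xor (~(R xor P))) xor R)
n4 = ~(n3 xor P) = ~((~((Q xor (~(R xor P))) xor R)) xor P)
n5 = R \/ n4 = R \/ (~((~((Q xor (~(R xor P))) xor R)) xor P))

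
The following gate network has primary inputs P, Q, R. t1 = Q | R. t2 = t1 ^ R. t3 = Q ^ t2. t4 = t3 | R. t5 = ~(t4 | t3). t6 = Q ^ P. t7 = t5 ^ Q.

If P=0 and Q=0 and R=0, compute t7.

t1 = 0 | 0 = 0
t2 = 0 ^ 0 = 0
t3 = 0 ^ 0 = 0
t4 = 0 | 0 = 0
t5 = ~(0 | 0) = 1
t7 = 1 ^ 0 = 1

1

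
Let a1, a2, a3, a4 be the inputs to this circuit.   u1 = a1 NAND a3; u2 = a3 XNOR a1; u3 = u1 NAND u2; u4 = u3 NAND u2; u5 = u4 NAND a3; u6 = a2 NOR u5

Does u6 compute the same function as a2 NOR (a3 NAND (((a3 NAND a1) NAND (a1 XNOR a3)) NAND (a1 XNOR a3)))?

Yes

u1 = a1 NAND a3
u2 = a3 XNOR a1
u3 = u1 NAND u2 = (a1 NAND a3) NAND (a3 XNOR a1)
u4 = u3 NAND u2 = ((a1 NAND a3) NAND (a3 XNOR a1)) NAND (a3 XNOR a1)
u5 = u4 NAND a3 = (((a1 NAND a3) NAND (a3 XNOR a1)) NAND (a3 XNOR a1)) NAND a3
u6 = a2 NOR u5 = a2 NOR ((((a1 NAND a3) NAND (a3 XNOR a1)) NAND (a3 XNOR a1)) NAND a3)
At a1=0, a2=0, a3=0, a4=0: circuit gives 0, formula gives 0.
At a1=0, a2=0, a3=1, a4=0: circuit gives 1, formula gives 1.
Agrees on all 16 inputs.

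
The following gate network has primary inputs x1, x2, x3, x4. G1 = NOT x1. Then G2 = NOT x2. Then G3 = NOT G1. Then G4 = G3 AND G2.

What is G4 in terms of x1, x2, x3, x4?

G1 = NOT x1
G2 = NOT x2
G3 = NOT G1 = NOT NOT x1
G4 = G3 AND G2 = NOT NOT x1 AND NOT x2

NOT NOT x1 AND NOT x2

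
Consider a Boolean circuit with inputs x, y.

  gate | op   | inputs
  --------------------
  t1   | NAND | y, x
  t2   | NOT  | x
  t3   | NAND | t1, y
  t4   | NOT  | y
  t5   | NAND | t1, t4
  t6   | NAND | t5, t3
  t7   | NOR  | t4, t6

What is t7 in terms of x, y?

t1 = y NAND x
t3 = t1 NAND y = (y NAND x) NAND y
t4 = NOT y
t5 = t1 NAND t4 = (y NAND x) NAND NOT y
t6 = t5 NAND t3 = ((y NAND x) NAND NOT y) NAND ((y NAND x) NAND y)
t7 = t4 NOR t6 = NOT y NOR (((y NAND x) NAND NOT y) NAND ((y NAND x) NAND y))

NOT y NOR (((y NAND x) NAND NOT y) NAND ((y NAND x) NAND y))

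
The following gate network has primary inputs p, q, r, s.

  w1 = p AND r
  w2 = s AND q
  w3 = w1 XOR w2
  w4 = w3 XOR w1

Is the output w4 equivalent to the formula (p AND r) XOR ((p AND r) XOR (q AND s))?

w1 = p AND r
w2 = s AND q
w3 = w1 XOR w2 = (p AND r) XOR (s AND q)
w4 = w3 XOR w1 = ((p AND r) XOR (s AND q)) XOR (p AND r)
At p=0, q=0, r=0, s=0: circuit gives 0, formula gives 0.
At p=0, q=1, r=0, s=1: circuit gives 1, formula gives 1.
Agrees on all 16 inputs.

Yes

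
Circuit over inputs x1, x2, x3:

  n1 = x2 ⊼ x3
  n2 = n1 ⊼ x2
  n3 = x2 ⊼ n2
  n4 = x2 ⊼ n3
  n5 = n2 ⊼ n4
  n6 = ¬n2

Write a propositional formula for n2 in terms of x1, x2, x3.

(x2 ⊼ x3) ⊼ x2

n1 = x2 ⊼ x3
n2 = n1 ⊼ x2 = (x2 ⊼ x3) ⊼ x2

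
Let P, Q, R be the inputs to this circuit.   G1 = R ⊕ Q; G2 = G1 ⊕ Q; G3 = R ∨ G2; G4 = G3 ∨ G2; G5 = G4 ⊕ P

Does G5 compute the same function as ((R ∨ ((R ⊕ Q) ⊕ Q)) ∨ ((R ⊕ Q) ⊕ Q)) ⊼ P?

G1 = R ⊕ Q
G2 = G1 ⊕ Q = (R ⊕ Q) ⊕ Q
G3 = R ∨ G2 = R ∨ ((R ⊕ Q) ⊕ Q)
G4 = G3 ∨ G2 = (R ∨ ((R ⊕ Q) ⊕ Q)) ∨ ((R ⊕ Q) ⊕ Q)
G5 = G4 ⊕ P = ((R ∨ ((R ⊕ Q) ⊕ Q)) ∨ ((R ⊕ Q) ⊕ Q)) ⊕ P
At P=0, Q=0, R=0: circuit gives 0, formula gives 1.

No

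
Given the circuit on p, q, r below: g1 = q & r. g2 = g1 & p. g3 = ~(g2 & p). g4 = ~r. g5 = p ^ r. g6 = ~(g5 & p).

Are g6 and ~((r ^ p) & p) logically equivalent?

g5 = p ^ r
g6 = ~(g5 & p) = ~((p ^ r) & p)
At p=1, q=0, r=0: circuit gives 0, formula gives 0.
At p=0, q=0, r=0: circuit gives 1, formula gives 1.
Agrees on all 8 inputs.

Yes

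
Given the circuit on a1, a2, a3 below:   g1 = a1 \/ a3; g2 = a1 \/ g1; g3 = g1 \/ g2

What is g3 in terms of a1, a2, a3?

g1 = a1 \/ a3
g2 = a1 \/ g1 = a1 \/ (a1 \/ a3)
g3 = g1 \/ g2 = (a1 \/ a3) \/ (a1 \/ (a1 \/ a3))

(a1 \/ a3) \/ (a1 \/ (a1 \/ a3))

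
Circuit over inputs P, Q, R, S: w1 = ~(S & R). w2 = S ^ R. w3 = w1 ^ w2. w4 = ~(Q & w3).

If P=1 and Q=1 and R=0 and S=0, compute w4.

w1 = ~(0 & 0) = 1
w2 = 0 ^ 0 = 0
w3 = 1 ^ 0 = 1
w4 = ~(1 & 1) = 0

0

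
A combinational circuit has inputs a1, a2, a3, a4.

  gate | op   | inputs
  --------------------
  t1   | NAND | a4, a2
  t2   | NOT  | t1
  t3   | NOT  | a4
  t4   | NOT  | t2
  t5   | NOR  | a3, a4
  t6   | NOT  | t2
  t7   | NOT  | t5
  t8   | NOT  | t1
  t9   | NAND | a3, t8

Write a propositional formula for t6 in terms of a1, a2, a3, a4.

NOT NOT (a4 NAND a2)

t1 = a4 NAND a2
t2 = NOT t1 = NOT (a4 NAND a2)
t6 = NOT t2 = NOT NOT (a4 NAND a2)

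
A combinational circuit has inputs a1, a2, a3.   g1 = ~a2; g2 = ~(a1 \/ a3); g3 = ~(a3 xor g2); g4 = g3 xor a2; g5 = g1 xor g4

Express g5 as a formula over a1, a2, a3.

~a2 xor ((~(a3 xor (~(a1 \/ a3)))) xor a2)

g1 = ~a2
g2 = ~(a1 \/ a3)
g3 = ~(a3 xor g2) = ~(a3 xor (~(a1 \/ a3)))
g4 = g3 xor a2 = (~(a3 xor (~(a1 \/ a3)))) xor a2
g5 = g1 xor g4 = ~a2 xor ((~(a3 xor (~(a1 \/ a3)))) xor a2)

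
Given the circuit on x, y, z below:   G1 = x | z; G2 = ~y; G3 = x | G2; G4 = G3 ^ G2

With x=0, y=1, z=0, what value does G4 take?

G2 = ~1 = 0
G3 = 0 | 0 = 0
G4 = 0 ^ 0 = 0

0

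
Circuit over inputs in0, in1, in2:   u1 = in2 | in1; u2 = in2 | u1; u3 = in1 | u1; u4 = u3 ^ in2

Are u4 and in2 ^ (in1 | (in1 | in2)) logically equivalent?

u1 = in2 | in1
u3 = in1 | u1 = in1 | (in2 | in1)
u4 = u3 ^ in2 = (in1 | (in2 | in1)) ^ in2
At in0=0, in1=0, in2=0: circuit gives 0, formula gives 0.
At in0=0, in1=1, in2=0: circuit gives 1, formula gives 1.
Agrees on all 8 inputs.

Yes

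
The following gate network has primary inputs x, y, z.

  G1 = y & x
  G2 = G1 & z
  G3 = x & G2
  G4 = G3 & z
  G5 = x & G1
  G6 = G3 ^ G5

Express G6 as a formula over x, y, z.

G1 = y & x
G2 = G1 & z = (y & x) & z
G3 = x & G2 = x & ((y & x) & z)
G5 = x & G1 = x & (y & x)
G6 = G3 ^ G5 = (x & ((y & x) & z)) ^ (x & (y & x))

(x & ((y & x) & z)) ^ (x & (y & x))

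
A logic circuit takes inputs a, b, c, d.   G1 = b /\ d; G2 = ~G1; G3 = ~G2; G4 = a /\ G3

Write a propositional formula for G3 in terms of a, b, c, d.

G1 = b /\ d
G2 = ~G1 = ~(b /\ d)
G3 = ~G2 = ~~(b /\ d)

~~(b /\ d)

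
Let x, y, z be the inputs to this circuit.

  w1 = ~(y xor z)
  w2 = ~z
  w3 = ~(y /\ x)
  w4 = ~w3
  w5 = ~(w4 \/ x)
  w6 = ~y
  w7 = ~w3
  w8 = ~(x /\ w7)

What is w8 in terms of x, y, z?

~(x /\ ~(~(y /\ x)))

w3 = ~(y /\ x)
w7 = ~w3 = ~(~(y /\ x))
w8 = ~(x /\ w7) = ~(x /\ ~(~(y /\ x)))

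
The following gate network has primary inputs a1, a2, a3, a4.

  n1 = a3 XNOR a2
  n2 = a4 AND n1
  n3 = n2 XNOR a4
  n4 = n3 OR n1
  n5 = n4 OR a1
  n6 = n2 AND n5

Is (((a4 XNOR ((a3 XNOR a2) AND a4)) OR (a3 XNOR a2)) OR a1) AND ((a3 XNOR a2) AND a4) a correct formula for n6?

n1 = a3 XNOR a2
n2 = a4 AND n1 = a4 AND (a3 XNOR a2)
n3 = n2 XNOR a4 = (a4 AND (a3 XNOR a2)) XNOR a4
n4 = n3 OR n1 = ((a4 AND (a3 XNOR a2)) XNOR a4) OR (a3 XNOR a2)
n5 = n4 OR a1 = (((a4 AND (a3 XNOR a2)) XNOR a4) OR (a3 XNOR a2)) OR a1
n6 = n2 AND n5 = (a4 AND (a3 XNOR a2)) AND ((((a4 AND (a3 XNOR a2)) XNOR a4) OR (a3 XNOR a2)) OR a1)
At a1=0, a2=0, a3=0, a4=0: circuit gives 0, formula gives 0.
At a1=0, a2=0, a3=0, a4=1: circuit gives 1, formula gives 1.
Agrees on all 16 inputs.

Yes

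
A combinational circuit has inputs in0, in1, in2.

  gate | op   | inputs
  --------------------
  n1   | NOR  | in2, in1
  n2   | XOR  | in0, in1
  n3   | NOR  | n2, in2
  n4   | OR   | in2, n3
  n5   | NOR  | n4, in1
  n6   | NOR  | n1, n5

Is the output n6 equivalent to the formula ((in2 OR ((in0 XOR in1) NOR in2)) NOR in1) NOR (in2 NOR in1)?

n1 = in2 NOR in1
n2 = in0 XOR in1
n3 = n2 NOR in2 = (in0 XOR in1) NOR in2
n4 = in2 OR n3 = in2 OR ((in0 XOR in1) NOR in2)
n5 = n4 NOR in1 = (in2 OR ((in0 XOR in1) NOR in2)) NOR in1
n6 = n1 NOR n5 = (in2 NOR in1) NOR ((in2 OR ((in0 XOR in1) NOR in2)) NOR in1)
At in0=0, in1=0, in2=0: circuit gives 0, formula gives 0.
At in0=0, in1=0, in2=1: circuit gives 1, formula gives 1.
Agrees on all 8 inputs.

Yes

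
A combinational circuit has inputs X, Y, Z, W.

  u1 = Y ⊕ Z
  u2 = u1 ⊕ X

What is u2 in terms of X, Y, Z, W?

u1 = Y ⊕ Z
u2 = u1 ⊕ X = (Y ⊕ Z) ⊕ X

(Y ⊕ Z) ⊕ X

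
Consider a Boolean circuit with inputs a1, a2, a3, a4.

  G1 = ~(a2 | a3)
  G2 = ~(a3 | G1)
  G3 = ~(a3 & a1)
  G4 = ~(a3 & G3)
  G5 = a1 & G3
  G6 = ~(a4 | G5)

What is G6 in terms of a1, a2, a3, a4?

G3 = ~(a3 & a1)
G5 = a1 & G3 = a1 & (~(a3 & a1))
G6 = ~(a4 | G5) = ~(a4 | (a1 & (~(a3 & a1))))

~(a4 | (a1 & (~(a3 & a1))))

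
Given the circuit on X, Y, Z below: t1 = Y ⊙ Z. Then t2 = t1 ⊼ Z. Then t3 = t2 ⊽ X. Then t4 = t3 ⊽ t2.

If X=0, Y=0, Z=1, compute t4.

t1 = 0 ⊙ 1 = 0
t2 = 0 ⊼ 1 = 1
t3 = 1 ⊽ 0 = 0
t4 = 0 ⊽ 1 = 0

0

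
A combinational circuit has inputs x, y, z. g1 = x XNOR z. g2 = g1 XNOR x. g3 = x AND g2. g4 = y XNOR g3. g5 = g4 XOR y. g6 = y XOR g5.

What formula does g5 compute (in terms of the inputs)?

g1 = x XNOR z
g2 = g1 XNOR x = (x XNOR z) XNOR x
g3 = x AND g2 = x AND ((x XNOR z) XNOR x)
g4 = y XNOR g3 = y XNOR (x AND ((x XNOR z) XNOR x))
g5 = g4 XOR y = (y XNOR (x AND ((x XNOR z) XNOR x))) XOR y

(y XNOR (x AND ((x XNOR z) XNOR x))) XOR y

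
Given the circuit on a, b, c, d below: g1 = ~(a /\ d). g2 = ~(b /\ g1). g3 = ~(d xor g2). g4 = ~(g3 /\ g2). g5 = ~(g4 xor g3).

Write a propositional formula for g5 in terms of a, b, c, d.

g1 = ~(a /\ d)
g2 = ~(b /\ g1) = ~(b /\ (~(a /\ d)))
g3 = ~(d xor g2) = ~(d xor (~(b /\ (~(a /\ d)))))
g4 = ~(g3 /\ g2) = ~((~(d xor (~(b /\ (~(a /\ d)))))) /\ (~(b /\ (~(a /\ d)))))
g5 = ~(g4 xor g3) = ~((~((~(d xor (~(b /\ (~(a /\ d)))))) /\ (~(b /\ (~(a /\ d)))))) xor (~(d xor (~(b /\ (~(a /\ d)))))))

~((~((~(d xor (~(b /\ (~(a /\ d)))))) /\ (~(b /\ (~(a /\ d)))))) xor (~(d xor (~(b /\ (~(a /\ d)))))))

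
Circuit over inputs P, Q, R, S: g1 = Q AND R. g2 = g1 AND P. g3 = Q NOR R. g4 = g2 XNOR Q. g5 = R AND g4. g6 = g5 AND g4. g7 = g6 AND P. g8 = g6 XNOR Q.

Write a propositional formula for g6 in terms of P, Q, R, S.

(R AND (((Q AND R) AND P) XNOR Q)) AND (((Q AND R) AND P) XNOR Q)

g1 = Q AND R
g2 = g1 AND P = (Q AND R) AND P
g4 = g2 XNOR Q = ((Q AND R) AND P) XNOR Q
g5 = R AND g4 = R AND (((Q AND R) AND P) XNOR Q)
g6 = g5 AND g4 = (R AND (((Q AND R) AND P) XNOR Q)) AND (((Q AND R) AND P) XNOR Q)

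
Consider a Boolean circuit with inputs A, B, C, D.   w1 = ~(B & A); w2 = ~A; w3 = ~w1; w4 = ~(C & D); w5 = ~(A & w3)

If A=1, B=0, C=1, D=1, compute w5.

w1 = ~(0 & 1) = 1
w3 = ~1 = 0
w5 = ~(1 & 0) = 1

1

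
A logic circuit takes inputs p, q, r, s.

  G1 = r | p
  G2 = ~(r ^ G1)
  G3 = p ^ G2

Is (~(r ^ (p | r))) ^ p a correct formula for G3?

G1 = r | p
G2 = ~(r ^ G1) = ~(r ^ (r | p))
G3 = p ^ G2 = p ^ (~(r ^ (r | p)))
At p=1, q=0, r=1, s=0: circuit gives 0, formula gives 0.
At p=0, q=0, r=0, s=0: circuit gives 1, formula gives 1.
Agrees on all 16 inputs.

Yes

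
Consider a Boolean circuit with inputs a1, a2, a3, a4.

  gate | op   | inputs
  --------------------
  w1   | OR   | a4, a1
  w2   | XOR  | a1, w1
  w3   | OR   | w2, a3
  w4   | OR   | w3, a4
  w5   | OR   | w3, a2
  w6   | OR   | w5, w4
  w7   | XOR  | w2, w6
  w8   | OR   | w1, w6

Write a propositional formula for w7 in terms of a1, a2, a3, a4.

w1 = a4 OR a1
w2 = a1 XOR w1 = a1 XOR (a4 OR a1)
w3 = w2 OR a3 = (a1 XOR (a4 OR a1)) OR a3
w4 = w3 OR a4 = ((a1 XOR (a4 OR a1)) OR a3) OR a4
w5 = w3 OR a2 = ((a1 XOR (a4 OR a1)) OR a3) OR a2
w6 = w5 OR w4 = (((a1 XOR (a4 OR a1)) OR a3) OR a2) OR (((a1 XOR (a4 OR a1)) OR a3) OR a4)
w7 = w2 XOR w6 = (a1 XOR (a4 OR a1)) XOR ((((a1 XOR (a4 OR a1)) OR a3) OR a2) OR (((a1 XOR (a4 OR a1)) OR a3) OR a4))

(a1 XOR (a4 OR a1)) XOR ((((a1 XOR (a4 OR a1)) OR a3) OR a2) OR (((a1 XOR (a4 OR a1)) OR a3) OR a4))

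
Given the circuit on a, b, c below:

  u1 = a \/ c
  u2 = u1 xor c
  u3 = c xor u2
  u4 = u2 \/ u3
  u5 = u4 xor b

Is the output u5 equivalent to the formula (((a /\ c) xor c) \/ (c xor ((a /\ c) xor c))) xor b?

No

u1 = a \/ c
u2 = u1 xor c = (a \/ c) xor c
u3 = c xor u2 = c xor ((a \/ c) xor c)
u4 = u2 \/ u3 = ((a \/ c) xor c) \/ (c xor ((a \/ c) xor c))
u5 = u4 xor b = (((a \/ c) xor c) \/ (c xor ((a \/ c) xor c))) xor b
At a=1, b=0, c=0: circuit gives 1, formula gives 0.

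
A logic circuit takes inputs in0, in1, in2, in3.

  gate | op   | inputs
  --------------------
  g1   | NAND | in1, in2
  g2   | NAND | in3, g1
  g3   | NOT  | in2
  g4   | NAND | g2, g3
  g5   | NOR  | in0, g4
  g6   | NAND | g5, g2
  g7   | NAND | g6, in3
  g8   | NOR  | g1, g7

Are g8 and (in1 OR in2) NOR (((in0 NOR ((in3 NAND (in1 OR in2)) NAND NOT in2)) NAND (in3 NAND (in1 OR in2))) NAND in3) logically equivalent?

g1 = in1 NAND in2
g2 = in3 NAND g1 = in3 NAND (in1 NAND in2)
g3 = NOT in2
g4 = g2 NAND g3 = (in3 NAND (in1 NAND in2)) NAND NOT in2
g5 = in0 NOR g4 = in0 NOR ((in3 NAND (in1 NAND in2)) NAND NOT in2)
g6 = g5 NAND g2 = (in0 NOR ((in3 NAND (in1 NAND in2)) NAND NOT in2)) NAND (in3 NAND (in1 NAND in2))
g7 = g6 NAND in3 = ((in0 NOR ((in3 NAND (in1 NAND in2)) NAND NOT in2)) NAND (in3 NAND (in1 NAND in2))) NAND in3
g8 = g1 NOR g7 = (in1 NAND in2) NOR (((in0 NOR ((in3 NAND (in1 NAND in2)) NAND NOT in2)) NAND (in3 NAND (in1 NAND in2))) NAND in3)
At in0=0, in1=1, in2=1, in3=1: circuit gives 1, formula gives 0.

No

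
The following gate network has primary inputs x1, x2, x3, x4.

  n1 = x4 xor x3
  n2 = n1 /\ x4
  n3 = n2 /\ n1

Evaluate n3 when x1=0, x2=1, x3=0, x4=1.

1

n1 = 1 xor 0 = 1
n2 = 1 /\ 1 = 1
n3 = 1 /\ 1 = 1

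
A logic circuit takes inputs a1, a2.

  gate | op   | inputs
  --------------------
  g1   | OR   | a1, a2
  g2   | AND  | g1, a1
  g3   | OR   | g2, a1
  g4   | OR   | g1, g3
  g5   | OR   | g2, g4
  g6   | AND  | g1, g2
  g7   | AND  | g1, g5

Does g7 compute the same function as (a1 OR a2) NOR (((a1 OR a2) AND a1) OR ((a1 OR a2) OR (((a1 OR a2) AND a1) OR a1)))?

No

g1 = a1 OR a2
g2 = g1 AND a1 = (a1 OR a2) AND a1
g3 = g2 OR a1 = ((a1 OR a2) AND a1) OR a1
g4 = g1 OR g3 = (a1 OR a2) OR (((a1 OR a2) AND a1) OR a1)
g5 = g2 OR g4 = ((a1 OR a2) AND a1) OR ((a1 OR a2) OR (((a1 OR a2) AND a1) OR a1))
g7 = g1 AND g5 = (a1 OR a2) AND (((a1 OR a2) AND a1) OR ((a1 OR a2) OR (((a1 OR a2) AND a1) OR a1)))
At a1=0, a2=0: circuit gives 0, formula gives 1.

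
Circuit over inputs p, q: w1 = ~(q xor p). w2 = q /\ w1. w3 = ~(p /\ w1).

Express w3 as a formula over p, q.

w1 = ~(q xor p)
w3 = ~(p /\ w1) = ~(p /\ (~(q xor p)))

~(p /\ (~(q xor p)))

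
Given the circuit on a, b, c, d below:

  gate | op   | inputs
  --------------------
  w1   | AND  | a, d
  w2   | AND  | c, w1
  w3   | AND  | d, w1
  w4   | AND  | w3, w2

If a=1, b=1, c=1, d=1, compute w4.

1

w1 = 1 AND 1 = 1
w2 = 1 AND 1 = 1
w3 = 1 AND 1 = 1
w4 = 1 AND 1 = 1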